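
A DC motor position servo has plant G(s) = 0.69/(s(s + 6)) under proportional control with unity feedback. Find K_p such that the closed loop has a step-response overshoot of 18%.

From %OS = 100·exp(−πζ/√(1−ζ²)) = 18%, ζ = −ln(0.18)/√(π²+ln²(0.18)) = 0.4791.
Characteristic equation s² + 6s + 0.69K_p = 0 gives ζ = 6/(2√(0.69K_p)).
Setting ζ = 0.4791: √(0.69K_p) = 6/(2·0.4791) = 6.262, so K_p = 39.21/0.69 = 56.8.

K_p = 56.8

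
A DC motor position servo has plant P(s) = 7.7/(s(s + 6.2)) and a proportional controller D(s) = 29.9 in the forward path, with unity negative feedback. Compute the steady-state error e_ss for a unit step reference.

The open loop D(s)P(s) has a pole at the origin (type 1), so the static position error constant is infinite and e_ss = 1/(1+∞) = 0.

0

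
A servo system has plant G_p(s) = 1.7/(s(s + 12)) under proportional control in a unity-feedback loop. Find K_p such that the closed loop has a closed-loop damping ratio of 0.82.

K_p = 31.5

Closed-loop characteristic equation: s² + 12s + K_p·1.7 = 0.
So ω_n = √(1.7K_p) and 2ζω_n = 12, giving ζ = 12/(2√(1.7K_p)).
Setting ζ = 0.82: √(1.7K_p) = 12/(2·0.82) = 7.317, so K_p = 53.54/1.7 = 31.5.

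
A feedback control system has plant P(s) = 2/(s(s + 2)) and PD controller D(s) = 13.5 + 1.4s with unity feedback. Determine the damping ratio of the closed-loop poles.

Forward path: (13.5 + 1.4s)·2/(s(s+2)). The closed-loop characteristic equation is s² + (2 + 2·1.4)s + 2·13.5 = 0.
That is s² + 4.8s + 27 = 0, so ω_n = 5.196 rad/s and ζ = 4.8/(2·5.196) = 0.4619.

ζ = 0.462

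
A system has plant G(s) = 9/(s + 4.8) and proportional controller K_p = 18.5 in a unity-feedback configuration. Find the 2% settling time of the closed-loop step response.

Closed-loop transfer function: T(s) = K_p·G(s)/(1 + K_p·G(s)) = 166.5/(s + 4.8 + 166.5) = 166.5/(s + 171.3).
Time constant τ = 1/171.3 = 0.005838 s, so the 2% settling time is about 4τ = 0.0234 s.

T_s ≈ 0.0234 s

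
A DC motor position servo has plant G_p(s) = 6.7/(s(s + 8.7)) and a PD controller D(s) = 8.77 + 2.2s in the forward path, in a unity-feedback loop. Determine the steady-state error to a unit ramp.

0.148

The loop has one pole at the origin (type 1). Velocity error constant K_v = lim_{s→0} s·D(s)G_p(s) = 8.77·6.7/8.7 = 6.754.
Steady-state error to a unit ramp: e_ss = 1/K_v = 0.148.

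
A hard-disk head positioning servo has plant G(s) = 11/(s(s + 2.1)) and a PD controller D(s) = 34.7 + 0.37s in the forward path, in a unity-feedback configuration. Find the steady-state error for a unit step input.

0

The open loop D(s)G(s) has a pole at the origin (type 1), so the static position error constant is infinite and e_ss = 1/(1+∞) = 0.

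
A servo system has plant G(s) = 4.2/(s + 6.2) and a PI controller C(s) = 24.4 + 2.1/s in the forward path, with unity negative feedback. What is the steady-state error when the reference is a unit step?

0

The open loop C(s)G(s) has a pole at the origin (type 1), so the static position error constant is infinite and e_ss = 1/(1+∞) = 0.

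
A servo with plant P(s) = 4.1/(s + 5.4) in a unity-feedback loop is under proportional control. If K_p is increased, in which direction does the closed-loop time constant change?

decrease

Closed-loop pole is at s = −(5.4+K_p·4.1); larger K_p moves it further left, so τ = 1/(5.4+K_p·4.1) decreases.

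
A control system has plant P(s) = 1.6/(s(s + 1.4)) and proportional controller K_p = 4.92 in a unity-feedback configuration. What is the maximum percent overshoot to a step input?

44.5%

Closed-loop characteristic equation: s² + 1.4s + 7.872 = 0, so ω_n = 2.806 rad/s and ζ = 1.4/(2·2.806) = 0.2495.
%OS = 100·exp(−πζ/√(1−ζ²)) = 100·exp(−π·0.2495/√0.9378) = 44.5%.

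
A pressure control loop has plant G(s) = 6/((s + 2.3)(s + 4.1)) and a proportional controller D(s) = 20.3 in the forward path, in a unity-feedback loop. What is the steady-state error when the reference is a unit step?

0.0719

The loop is type 0. Static position error constant K_pos = D(0)·G(0) = 20.3·0.6363 = 12.92.
Steady-state error to a unit step: e_ss = 1/(1+K_pos) = 1/13.92 = 0.0719.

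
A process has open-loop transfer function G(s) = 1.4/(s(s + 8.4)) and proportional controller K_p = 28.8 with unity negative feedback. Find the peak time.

T_p = 0.66 s

The closed-loop denominator s² + 8.4s + 40.32 gives ω_n = √40.32 = 6.35 and ζ = 8.4/(2ω_n) = 0.6614.
Damped frequency ω_d = ω_n√(1−ζ²) = 4.762 rad/s, so peak time T_p = π/ω_d = 0.66 s.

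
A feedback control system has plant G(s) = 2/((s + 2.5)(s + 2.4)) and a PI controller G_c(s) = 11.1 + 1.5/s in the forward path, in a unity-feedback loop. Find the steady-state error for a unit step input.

0

The open loop G_c(s)G(s) has a pole at the origin (type 1), so the static position error constant is infinite and e_ss = 1/(1+∞) = 0.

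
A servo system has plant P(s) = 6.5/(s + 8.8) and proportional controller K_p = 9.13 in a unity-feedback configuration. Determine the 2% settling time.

Closed-loop transfer function: T(s) = K_p·P(s)/(1 + K_p·P(s)) = 59.35/(s + 8.8 + 59.35) = 59.35/(s + 68.15).
Time constant τ = 1/68.15 = 0.01467 s, so the 2% settling time is about 4τ = 0.0587 s.

T_s ≈ 0.0587 s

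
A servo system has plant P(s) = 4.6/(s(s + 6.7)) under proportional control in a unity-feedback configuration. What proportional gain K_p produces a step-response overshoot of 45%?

K_p = 40.2

From %OS = 100·exp(−πζ/√(1−ζ²)) = 45%, ζ = −ln(0.45)/√(π²+ln²(0.45)) = 0.2463.
Characteristic equation s² + 6.7s + 4.6K_p = 0 gives ζ = 6.7/(2√(4.6K_p)).
Setting ζ = 0.2463: √(4.6K_p) = 6.7/(2·0.2463) = 13.6, so K_p = 184.9/4.6 = 40.2.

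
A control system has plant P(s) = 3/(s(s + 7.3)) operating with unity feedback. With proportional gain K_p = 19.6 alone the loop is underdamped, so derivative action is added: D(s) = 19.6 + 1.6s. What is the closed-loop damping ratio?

ζ = 0.789

Forward path: (19.6 + 1.6s)·3/(s(s+7.3)). The closed-loop characteristic equation is s² + (7.3 + 3·1.6)s + 3·19.6 = 0.
That is s² + 12.1s + 58.8 = 0, so ω_n = 7.668 rad/s and ζ = 12.1/(2·7.668) = 0.789.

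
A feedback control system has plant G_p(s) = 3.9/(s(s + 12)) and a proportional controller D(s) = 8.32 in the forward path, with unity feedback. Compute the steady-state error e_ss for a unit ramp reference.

The loop has one pole at the origin (type 1). Velocity error constant K_v = lim_{s→0} s·D(s)G_p(s) = 8.32·3.9/12 = 2.704.
Steady-state error to a unit ramp: e_ss = 1/K_v = 0.37.

0.37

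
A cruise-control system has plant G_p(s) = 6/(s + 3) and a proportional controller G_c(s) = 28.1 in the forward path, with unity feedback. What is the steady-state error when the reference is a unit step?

0.0175

The loop is type 0. Static position error constant K_pos = G_c(0)·G_p(0) = 28.1·2 = 56.2.
Steady-state error to a unit step: e_ss = 1/(1+K_pos) = 1/57.2 = 0.0175.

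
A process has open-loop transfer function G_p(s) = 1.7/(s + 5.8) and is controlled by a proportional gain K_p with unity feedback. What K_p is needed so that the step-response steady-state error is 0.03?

K_p = 110

For a type-0 loop with proportional control, e_ss = 1/(1 + K_p·G_p(0)).
G_p(0) = 0.2931. Require 1/(1 + K_p·0.2931) = 0.03, so 1 + 0.2931·K_p = 33.33.
K_p = (33.33 − 1)/0.2931 = 110.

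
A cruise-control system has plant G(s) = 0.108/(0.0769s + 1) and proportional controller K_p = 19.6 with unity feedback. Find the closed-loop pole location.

s = -40.53

Closed loop: T(s) = K_p·G/(1+K_p·G) = 2.117/(0.0769s + 1 + 2.117), with pole at s = −(1 + 2.117)/0.0769 = −40.53.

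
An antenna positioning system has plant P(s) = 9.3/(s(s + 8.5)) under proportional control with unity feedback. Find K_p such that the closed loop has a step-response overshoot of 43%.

K_p = 28.9

From %OS = 100·exp(−πζ/√(1−ζ²)) = 43%, ζ = −ln(0.43)/√(π²+ln²(0.43)) = 0.2594.
Characteristic equation s² + 8.5s + 9.3K_p = 0 gives ζ = 8.5/(2√(9.3K_p)).
Setting ζ = 0.2594: √(9.3K_p) = 8.5/(2·0.2594) = 16.38, so K_p = 268.3/9.3 = 28.9.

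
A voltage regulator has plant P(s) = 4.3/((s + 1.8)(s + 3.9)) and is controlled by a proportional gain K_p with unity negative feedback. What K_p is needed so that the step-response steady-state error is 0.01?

K_p = 162

The loop is type 0, so e_ss(step) = 1/(1 + K_pos) with K_pos = K_p·P(0).
P(0) = 0.6125. Require 1/(1 + K_p·0.6125) = 0.01, so 1 + 0.6125·K_p = 100.
K_p = (100 − 1)/0.6125 = 162.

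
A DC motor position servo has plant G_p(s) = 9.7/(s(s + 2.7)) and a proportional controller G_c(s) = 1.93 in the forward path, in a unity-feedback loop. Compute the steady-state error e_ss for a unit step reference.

0

The open loop G_c(s)G_p(s) has a pole at the origin (type 1), so the static position error constant is infinite and e_ss = 1/(1+∞) = 0.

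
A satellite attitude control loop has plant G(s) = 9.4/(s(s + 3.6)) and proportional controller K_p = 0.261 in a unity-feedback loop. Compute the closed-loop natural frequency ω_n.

1 + K_p·G(s) = 0 gives s² + 3.6s + 2.453 = 0.
So ω_n² = 2.453 ⇒ ω_n = 1.566 rad/s, and ζ = 3.6/(2ω_n) = 1.15.

ω_n = 1.57 rad/s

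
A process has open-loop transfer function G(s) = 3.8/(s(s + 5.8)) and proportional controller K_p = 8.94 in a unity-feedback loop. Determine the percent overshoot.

16.5%

From 1 + K_pG(s) = 0: s² + 5.8s + 33.97 = 0 ⇒ ω_n = 5.829, ζ = 0.4976.
%OS = 100·exp(−πζ/√(1−ζ²)) = 100·exp(−π·0.4976/√0.7524) = 16.5%.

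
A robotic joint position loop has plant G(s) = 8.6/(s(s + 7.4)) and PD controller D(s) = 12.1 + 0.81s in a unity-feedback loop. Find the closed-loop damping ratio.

Forward path: (12.1 + 0.81s)·8.6/(s(s+7.4)). The closed-loop characteristic equation is s² + (7.4 + 8.6·0.81)s + 8.6·12.1 = 0.
That is s² + 14.37s + 104.1 = 0, so ω_n = 10.2 rad/s and ζ = 14.37/(2·10.2) = 0.7041.

ζ = 0.704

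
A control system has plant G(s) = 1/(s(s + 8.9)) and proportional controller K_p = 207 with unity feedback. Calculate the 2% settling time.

The closed-loop denominator s² + 8.9s + 207 gives ω_n = √207 = 14.39 and ζ = 8.9/(2ω_n) = 0.3093.
2% settling time T_s ≈ 4/(ζω_n) = 4/4.45 = 0.899 s.

T_s ≈ 0.899 s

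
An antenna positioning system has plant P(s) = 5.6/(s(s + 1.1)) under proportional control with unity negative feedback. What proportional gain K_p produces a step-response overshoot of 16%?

From %OS = 100·exp(−πζ/√(1−ζ²)) = 16%, ζ = −ln(0.16)/√(π²+ln²(0.16)) = 0.5039.
Characteristic equation s² + 1.1s + 5.6K_p = 0 gives ζ = 1.1/(2√(5.6K_p)).
Setting ζ = 0.5039: √(5.6K_p) = 1.1/(2·0.5039) = 1.092, so K_p = 1.191/5.6 = 0.213.

K_p = 0.213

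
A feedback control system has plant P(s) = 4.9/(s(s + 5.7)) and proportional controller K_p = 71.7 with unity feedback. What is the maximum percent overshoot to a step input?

Closed-loop characteristic equation: s² + 5.7s + 351.3 = 0, so ω_n = 18.74 rad/s and ζ = 5.7/(2·18.74) = 0.1521.
%OS = 100·exp(−πζ/√(1−ζ²)) = 100·exp(−π·0.1521/√0.9769) = 61.7%.

61.7%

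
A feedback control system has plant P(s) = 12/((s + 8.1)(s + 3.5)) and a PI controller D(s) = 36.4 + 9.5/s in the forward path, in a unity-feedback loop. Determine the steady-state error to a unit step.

0

The open loop D(s)P(s) has a pole at the origin (type 1), so the static position error constant is infinite and e_ss = 1/(1+∞) = 0.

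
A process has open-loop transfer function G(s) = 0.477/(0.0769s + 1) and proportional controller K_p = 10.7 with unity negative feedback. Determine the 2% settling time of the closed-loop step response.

Closed loop: T(s) = K_p·G/(1+K_p·G) = 5.104/(0.0769s + 1 + 5.104), with pole at s = −(1 + 5.104)/0.0769 = −79.37.
τ = 1/79.37 = 0.0126 s, so 2% settling time ≈ 4τ = 0.0504 s.

T_s ≈ 0.0504 s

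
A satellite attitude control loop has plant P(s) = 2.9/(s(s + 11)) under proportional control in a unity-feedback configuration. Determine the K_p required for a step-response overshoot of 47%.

From %OS = 100·exp(−πζ/√(1−ζ²)) = 47%, ζ = −ln(0.47)/√(π²+ln²(0.47)) = 0.2337.
Characteristic equation s² + 11s + 2.9K_p = 0 gives ζ = 11/(2√(2.9K_p)).
Setting ζ = 0.2337: √(2.9K_p) = 11/(2·0.2337) = 23.54, so K_p = 554/2.9 = 191.

K_p = 191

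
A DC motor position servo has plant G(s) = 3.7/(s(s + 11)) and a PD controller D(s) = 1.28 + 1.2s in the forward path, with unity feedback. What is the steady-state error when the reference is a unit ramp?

2.32

The loop has one pole at the origin (type 1). Velocity error constant K_v = lim_{s→0} s·D(s)G(s) = 1.28·3.7/11 = 0.4305.
Steady-state error to a unit ramp: e_ss = 1/K_v = 2.32.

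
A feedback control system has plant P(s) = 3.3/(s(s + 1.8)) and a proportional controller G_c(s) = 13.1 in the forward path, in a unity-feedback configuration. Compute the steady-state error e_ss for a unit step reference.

The open loop G_c(s)P(s) has a pole at the origin (type 1), so the static position error constant is infinite and e_ss = 1/(1+∞) = 0.

0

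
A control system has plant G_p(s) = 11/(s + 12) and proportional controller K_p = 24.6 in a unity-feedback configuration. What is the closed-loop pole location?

Closed-loop transfer function: T(s) = K_p·G_p(s)/(1 + K_p·G_p(s)) = 270.6/(s + 12 + 270.6) = 270.6/(s + 282.6).
The closed-loop pole is at s = −282.6.

s = -282.6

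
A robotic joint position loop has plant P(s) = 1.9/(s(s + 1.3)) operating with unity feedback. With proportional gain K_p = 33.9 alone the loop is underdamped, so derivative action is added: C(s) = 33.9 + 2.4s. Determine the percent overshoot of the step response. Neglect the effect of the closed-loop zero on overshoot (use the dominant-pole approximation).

29.2%

Forward path: (33.9 + 2.4s)·1.9/(s(s+1.3)). The closed-loop characteristic equation is s² + (1.3 + 1.9·2.4)s + 1.9·33.9 = 0.
That is s² + 5.86s + 64.41 = 0, so ω_n = 8.026 rad/s and ζ = 5.86/(2·8.026) = 0.3651.
%OS = 100·exp(−πζ/√(1−ζ²)) = 29.2%.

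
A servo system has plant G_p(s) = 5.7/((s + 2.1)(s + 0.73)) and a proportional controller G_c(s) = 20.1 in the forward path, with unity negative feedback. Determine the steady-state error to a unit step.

0.0132

The loop is type 0. Static position error constant K_pos = G_c(0)·G_p(0) = 20.1·3.718 = 74.74.
Steady-state error to a unit step: e_ss = 1/(1+K_pos) = 1/75.74 = 0.0132.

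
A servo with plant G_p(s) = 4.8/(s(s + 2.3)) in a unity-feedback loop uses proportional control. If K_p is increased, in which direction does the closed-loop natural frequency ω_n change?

increase

ω_n = √(4.8·K_p), which grows with K_p.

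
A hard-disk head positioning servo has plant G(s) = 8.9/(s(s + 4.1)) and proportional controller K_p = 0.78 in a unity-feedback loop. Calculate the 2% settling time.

The closed-loop denominator s² + 4.1s + 6.942 gives ω_n = √6.942 = 2.635 and ζ = 4.1/(2ω_n) = 0.7781.
2% settling time T_s ≈ 4/(ζω_n) = 4/2.05 = 1.95 s.

T_s ≈ 1.95 s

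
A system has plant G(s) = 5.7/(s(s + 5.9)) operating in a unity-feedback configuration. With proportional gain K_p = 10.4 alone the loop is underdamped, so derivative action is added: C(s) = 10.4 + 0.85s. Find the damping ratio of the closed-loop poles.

Forward path: (10.4 + 0.85s)·5.7/(s(s+5.9)). The closed-loop characteristic equation is s² + (5.9 + 5.7·0.85)s + 5.7·10.4 = 0.
That is s² + 10.75s + 59.28 = 0, so ω_n = 7.699 rad/s and ζ = 10.75/(2·7.699) = 0.6978.

ζ = 0.698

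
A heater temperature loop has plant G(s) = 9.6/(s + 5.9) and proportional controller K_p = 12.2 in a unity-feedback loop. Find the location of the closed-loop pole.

Closed-loop transfer function: T(s) = K_p·G(s)/(1 + K_p·G(s)) = 117.1/(s + 5.9 + 117.1) = 117.1/(s + 123).
The closed-loop pole is at s = −123.

s = -123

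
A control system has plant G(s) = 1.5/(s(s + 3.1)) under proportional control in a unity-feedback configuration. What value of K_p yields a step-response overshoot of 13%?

From %OS = 100·exp(−πζ/√(1−ζ²)) = 13%, ζ = −ln(0.13)/√(π²+ln²(0.13)) = 0.5446.
Characteristic equation s² + 3.1s + 1.5K_p = 0 gives ζ = 3.1/(2√(1.5K_p)).
Setting ζ = 0.5446: √(1.5K_p) = 3.1/(2·0.5446) = 2.846, so K_p = 8.099/1.5 = 5.4.

K_p = 5.4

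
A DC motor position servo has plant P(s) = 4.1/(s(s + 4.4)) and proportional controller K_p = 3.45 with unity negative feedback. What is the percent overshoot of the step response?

The closed-loop denominator s² + 4.4s + 14.14 gives ω_n = √14.14 = 3.761 and ζ = 4.4/(2ω_n) = 0.585.
%OS = 100·exp(−πζ/√(1−ζ²)) = 100·exp(−π·0.585/√0.6578) = 10.4%.

10.4%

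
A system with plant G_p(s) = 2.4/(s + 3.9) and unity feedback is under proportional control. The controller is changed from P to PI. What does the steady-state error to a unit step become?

0

Adding integral action puts a pole at s = 0 in the forward path, raising the system type to 1; a type-1 loop has zero steady-state error to a step.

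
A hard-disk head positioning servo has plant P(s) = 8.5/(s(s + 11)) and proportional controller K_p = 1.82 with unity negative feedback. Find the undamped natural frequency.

ω_n = 3.93 rad/s

With unity feedback the closed-loop characteristic equation is s² + 11s + 1.82·8.5 = s² + 11s + 15.47 = 0.
Matching s² + 2ζω_n s + ω_n²: ω_n = √15.47 = 3.933 rad/s and 2ζω_n = 11, so ζ = 11/(2·3.933) = 1.4.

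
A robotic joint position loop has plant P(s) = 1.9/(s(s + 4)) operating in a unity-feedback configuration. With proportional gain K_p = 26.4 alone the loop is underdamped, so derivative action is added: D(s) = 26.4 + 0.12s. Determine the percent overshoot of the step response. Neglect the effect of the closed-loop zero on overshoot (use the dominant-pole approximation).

Forward path: (26.4 + 0.12s)·1.9/(s(s+4)). The closed-loop characteristic equation is s² + (4 + 1.9·0.12)s + 1.9·26.4 = 0.
That is s² + 4.228s + 50.16 = 0, so ω_n = 7.082 rad/s and ζ = 4.228/(2·7.082) = 0.2985.
%OS = 100·exp(−πζ/√(1−ζ²)) = 37.4%.

37.4%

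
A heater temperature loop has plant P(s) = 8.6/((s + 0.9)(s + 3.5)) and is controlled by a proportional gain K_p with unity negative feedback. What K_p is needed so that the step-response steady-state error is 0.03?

K_p = 11.8

The loop is type 0, so e_ss(step) = 1/(1 + K_pos) with K_pos = K_p·P(0).
P(0) = 2.73. Require 1/(1 + K_p·2.73) = 0.03, so 1 + 2.73·K_p = 33.33.
K_p = (33.33 − 1)/2.73 = 11.8.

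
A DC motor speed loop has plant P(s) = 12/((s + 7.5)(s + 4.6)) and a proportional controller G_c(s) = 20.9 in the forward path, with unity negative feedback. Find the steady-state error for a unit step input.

The loop is type 0. Static position error constant K_pos = G_c(0)·P(0) = 20.9·0.3478 = 7.27.
Steady-state error to a unit step: e_ss = 1/(1+K_pos) = 1/8.27 = 0.121.

0.121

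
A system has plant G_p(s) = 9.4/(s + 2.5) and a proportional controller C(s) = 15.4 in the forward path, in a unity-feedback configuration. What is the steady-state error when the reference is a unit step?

The loop is type 0. Static position error constant K_pos = C(0)·G_p(0) = 15.4·3.76 = 57.9.
Steady-state error to a unit step: e_ss = 1/(1+K_pos) = 1/58.9 = 0.017.

0.017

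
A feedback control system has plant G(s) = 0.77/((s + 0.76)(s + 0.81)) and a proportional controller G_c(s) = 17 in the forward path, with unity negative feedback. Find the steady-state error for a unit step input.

The loop is type 0. Static position error constant K_pos = G_c(0)·G(0) = 17·1.251 = 21.26.
Steady-state error to a unit step: e_ss = 1/(1+K_pos) = 1/22.26 = 0.0449.

0.0449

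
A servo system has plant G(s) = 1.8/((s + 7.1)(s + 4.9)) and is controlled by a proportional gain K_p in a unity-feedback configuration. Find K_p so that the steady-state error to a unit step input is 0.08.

K_p = 222

Steady-state error for a unit step on this type-0 loop is 1/(1 + K_p·G(0)).
G(0) = 0.05174. Require 1/(1 + K_p·0.05174) = 0.08, so 1 + 0.05174·K_p = 12.5.
K_p = (12.5 − 1)/0.05174 = 222.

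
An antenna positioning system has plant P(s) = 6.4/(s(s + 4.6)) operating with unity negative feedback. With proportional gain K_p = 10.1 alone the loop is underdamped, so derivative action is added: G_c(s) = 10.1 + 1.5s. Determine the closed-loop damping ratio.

ζ = 0.883

Forward path: (10.1 + 1.5s)·6.4/(s(s+4.6)). The closed-loop characteristic equation is s² + (4.6 + 6.4·1.5)s + 6.4·10.1 = 0.
That is s² + 14.2s + 64.64 = 0, so ω_n = 8.04 rad/s and ζ = 14.2/(2·8.04) = 0.8831.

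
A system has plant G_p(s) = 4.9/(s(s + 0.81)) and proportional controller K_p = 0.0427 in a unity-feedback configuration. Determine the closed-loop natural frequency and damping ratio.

With unity feedback the closed-loop characteristic equation is s² + 0.81s + 0.0427·4.9 = s² + 0.81s + 0.2092 = 0.
Matching s² + 2ζω_n s + ω_n²: ω_n = √0.2092 = 0.4574 rad/s and 2ζω_n = 0.81, so ζ = 0.81/(2·0.4574) = 0.885.

ω_n = 0.457 rad/s, ζ = 0.885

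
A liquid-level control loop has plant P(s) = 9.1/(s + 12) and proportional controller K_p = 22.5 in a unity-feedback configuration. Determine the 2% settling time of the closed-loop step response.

Closed-loop transfer function: T(s) = K_p·P(s)/(1 + K_p·P(s)) = 204.8/(s + 12 + 204.8) = 204.8/(s + 216.8).
Time constant τ = 1/216.8 = 0.004614 s, so the 2% settling time is about 4τ = 0.0185 s.

T_s ≈ 0.0185 s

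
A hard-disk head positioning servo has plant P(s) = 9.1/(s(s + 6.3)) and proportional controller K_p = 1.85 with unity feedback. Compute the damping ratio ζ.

ζ = 0.768

1 + K_p·P(s) = 0 gives s² + 6.3s + 16.84 = 0.
Matching s² + 2ζω_n s + ω_n²: ω_n = √16.84 = 4.103 rad/s and 2ζω_n = 6.3, so ζ = 6.3/(2·4.103) = 0.768.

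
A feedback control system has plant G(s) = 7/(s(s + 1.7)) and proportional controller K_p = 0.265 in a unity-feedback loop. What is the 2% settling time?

The closed-loop denominator s² + 1.7s + 1.855 gives ω_n = √1.855 = 1.362 and ζ = 1.7/(2ω_n) = 0.6241.
2% settling time T_s ≈ 4/(ζω_n) = 4/0.85 = 4.71 s.

T_s ≈ 4.71 s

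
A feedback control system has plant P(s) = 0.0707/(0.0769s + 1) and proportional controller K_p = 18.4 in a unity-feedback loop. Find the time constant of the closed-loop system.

τ = 0.0334 s

Closed loop: T(s) = K_p·P/(1+K_p·P) = 1.301/(0.0769s + 1 + 1.301), with pole at s = −(1 + 1.301)/0.0769 = −29.92.
Closed-loop time constant τ = 1/29.92 = 0.0334 s.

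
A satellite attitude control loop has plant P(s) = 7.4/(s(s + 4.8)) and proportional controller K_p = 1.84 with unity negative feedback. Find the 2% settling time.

T_s ≈ 1.67 s

The closed-loop denominator s² + 4.8s + 13.62 gives ω_n = √13.62 = 3.69 and ζ = 4.8/(2ω_n) = 0.6504.
2% settling time T_s ≈ 4/(ζω_n) = 4/2.4 = 1.67 s.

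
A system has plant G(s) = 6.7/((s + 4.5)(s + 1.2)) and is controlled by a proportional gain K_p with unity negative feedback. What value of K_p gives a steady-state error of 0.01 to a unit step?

K_p = 79.8

Steady-state error for a unit step on this type-0 loop is 1/(1 + K_p·G(0)).
G(0) = 1.241. Require 1/(1 + K_p·1.241) = 0.01, so 1 + 1.241·K_p = 100.
K_p = (100 − 1)/1.241 = 79.8.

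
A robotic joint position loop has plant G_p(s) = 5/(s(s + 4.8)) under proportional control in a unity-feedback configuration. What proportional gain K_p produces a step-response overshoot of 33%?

From %OS = 100·exp(−πζ/√(1−ζ²)) = 33%, ζ = −ln(0.33)/√(π²+ln²(0.33)) = 0.3328.
Characteristic equation s² + 4.8s + 5K_p = 0 gives ζ = 4.8/(2√(5K_p)).
Setting ζ = 0.3328: √(5K_p) = 4.8/(2·0.3328) = 7.212, so K_p = 52.01/5 = 10.4.

K_p = 10.4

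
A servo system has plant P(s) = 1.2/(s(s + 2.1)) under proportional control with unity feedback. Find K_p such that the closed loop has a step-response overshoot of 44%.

K_p = 14.4

From %OS = 100·exp(−πζ/√(1−ζ²)) = 44%, ζ = −ln(0.44)/√(π²+ln²(0.44)) = 0.2528.
Characteristic equation s² + 2.1s + 1.2K_p = 0 gives ζ = 2.1/(2√(1.2K_p)).
Setting ζ = 0.2528: √(1.2K_p) = 2.1/(2·0.2528) = 4.153, so K_p = 17.25/1.2 = 14.4.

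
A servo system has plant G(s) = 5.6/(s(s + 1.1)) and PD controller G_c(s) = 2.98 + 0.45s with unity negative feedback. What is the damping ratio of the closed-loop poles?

Forward path: (2.98 + 0.45s)·5.6/(s(s+1.1)). The closed-loop characteristic equation is s² + (1.1 + 5.6·0.45)s + 5.6·2.98 = 0.
That is s² + 3.62s + 16.69 = 0, so ω_n = 4.085 rad/s and ζ = 3.62/(2·4.085) = 0.4431.

ζ = 0.443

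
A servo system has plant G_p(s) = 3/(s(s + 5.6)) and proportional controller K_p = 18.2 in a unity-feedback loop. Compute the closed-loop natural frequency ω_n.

ω_n = 7.39 rad/s

The closed-loop denominator is s(s+5.6) + 18.2·3 = s² + 5.6s + 54.6.
So ω_n² = 54.6 ⇒ ω_n = 7.389 rad/s, and ζ = 5.6/(2ω_n) = 0.379.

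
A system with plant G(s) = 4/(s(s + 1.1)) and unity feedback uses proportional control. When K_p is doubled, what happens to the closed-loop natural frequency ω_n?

increase

ω_n = √(4·K_p), which grows with K_p.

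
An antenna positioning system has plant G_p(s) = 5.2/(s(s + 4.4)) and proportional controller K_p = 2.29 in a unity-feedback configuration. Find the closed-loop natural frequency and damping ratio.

ω_n = 3.45 rad/s, ζ = 0.638

1 + K_p·G_p(s) = 0 gives s² + 4.4s + 11.91 = 0.
So ω_n² = 11.91 ⇒ ω_n = 3.451 rad/s, and ζ = 4.4/(2ω_n) = 0.638.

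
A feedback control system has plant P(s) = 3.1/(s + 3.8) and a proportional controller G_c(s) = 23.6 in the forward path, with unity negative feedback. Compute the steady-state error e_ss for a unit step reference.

0.0494

The loop is type 0. Static position error constant K_pos = G_c(0)·P(0) = 23.6·0.8158 = 19.25.
Steady-state error to a unit step: e_ss = 1/(1+K_pos) = 1/20.25 = 0.0494.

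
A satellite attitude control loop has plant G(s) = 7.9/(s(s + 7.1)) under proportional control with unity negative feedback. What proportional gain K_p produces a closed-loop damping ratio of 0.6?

K_p = 4.43

Closed-loop characteristic equation: s² + 7.1s + K_p·7.9 = 0.
So ω_n = √(7.9K_p) and 2ζω_n = 7.1, giving ζ = 7.1/(2√(7.9K_p)).
Setting ζ = 0.6: √(7.9K_p) = 7.1/(2·0.6) = 5.917, so K_p = 35.01/7.9 = 4.43.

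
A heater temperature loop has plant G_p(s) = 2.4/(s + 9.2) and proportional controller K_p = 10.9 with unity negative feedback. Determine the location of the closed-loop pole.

s = -35.36

Closed-loop transfer function: T(s) = K_p·G_p(s)/(1 + K_p·G_p(s)) = 26.16/(s + 9.2 + 26.16) = 26.16/(s + 35.36).
The closed-loop pole is at s = −35.36.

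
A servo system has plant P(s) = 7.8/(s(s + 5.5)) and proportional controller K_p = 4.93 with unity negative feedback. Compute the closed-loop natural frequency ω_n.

The closed-loop denominator is s(s+5.5) + 4.93·7.8 = s² + 5.5s + 38.45.
So ω_n² = 38.45 ⇒ ω_n = 6.201 rad/s, and ζ = 5.5/(2ω_n) = 0.443.

ω_n = 6.2 rad/s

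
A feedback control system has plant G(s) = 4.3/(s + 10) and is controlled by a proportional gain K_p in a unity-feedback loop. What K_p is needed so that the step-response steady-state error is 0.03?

K_p = 75.2

For a type-0 loop with proportional control, e_ss = 1/(1 + K_p·G(0)).
G(0) = 0.43. Require 1/(1 + K_p·0.43) = 0.03, so 1 + 0.43·K_p = 33.33.
K_p = (33.33 − 1)/0.43 = 75.2.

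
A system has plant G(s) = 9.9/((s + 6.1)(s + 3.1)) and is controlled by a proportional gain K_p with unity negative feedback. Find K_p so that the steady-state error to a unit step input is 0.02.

K_p = 93.6

For a type-0 loop with proportional control, e_ss = 1/(1 + K_p·G(0)).
G(0) = 0.5235. Require 1/(1 + K_p·0.5235) = 0.02, so 1 + 0.5235·K_p = 50.
K_p = (50 − 1)/0.5235 = 93.6.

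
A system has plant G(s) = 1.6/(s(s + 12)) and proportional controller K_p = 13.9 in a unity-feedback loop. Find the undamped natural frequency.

ω_n = 4.72 rad/s

With unity feedback the closed-loop characteristic equation is s² + 12s + 13.9·1.6 = s² + 12s + 22.24 = 0.
So ω_n² = 22.24 ⇒ ω_n = 4.716 rad/s, and ζ = 12/(2ω_n) = 1.27.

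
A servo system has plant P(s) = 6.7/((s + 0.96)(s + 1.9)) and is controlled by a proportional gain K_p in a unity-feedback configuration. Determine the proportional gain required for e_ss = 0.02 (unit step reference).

The loop is type 0, so e_ss(step) = 1/(1 + K_pos) with K_pos = K_p·P(0).
P(0) = 3.673. Require 1/(1 + K_p·3.673) = 0.02, so 1 + 3.673·K_p = 50.
K_p = (50 − 1)/3.673 = 13.3.

K_p = 13.3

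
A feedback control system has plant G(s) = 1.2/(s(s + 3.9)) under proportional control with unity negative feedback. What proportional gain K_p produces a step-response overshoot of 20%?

From %OS = 100·exp(−πζ/√(1−ζ²)) = 20%, ζ = −ln(0.2)/√(π²+ln²(0.2)) = 0.4559.
Characteristic equation s² + 3.9s + 1.2K_p = 0 gives ζ = 3.9/(2√(1.2K_p)).
Setting ζ = 0.4559: √(1.2K_p) = 3.9/(2·0.4559) = 4.277, so K_p = 18.29/1.2 = 15.2.

K_p = 15.2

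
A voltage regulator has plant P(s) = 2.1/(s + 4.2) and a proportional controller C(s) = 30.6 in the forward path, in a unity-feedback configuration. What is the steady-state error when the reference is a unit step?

The loop is type 0. Static position error constant K_pos = C(0)·P(0) = 30.6·0.5 = 15.3.
Steady-state error to a unit step: e_ss = 1/(1+K_pos) = 1/16.3 = 0.0613.

0.0613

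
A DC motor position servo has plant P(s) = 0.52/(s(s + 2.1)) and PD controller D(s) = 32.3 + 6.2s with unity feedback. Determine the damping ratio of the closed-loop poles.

ζ = 0.65

Forward path: (32.3 + 6.2s)·0.52/(s(s+2.1)). The closed-loop characteristic equation is s² + (2.1 + 0.52·6.2)s + 0.52·32.3 = 0.
That is s² + 5.324s + 16.8 = 0, so ω_n = 4.098 rad/s and ζ = 5.324/(2·4.098) = 0.6495.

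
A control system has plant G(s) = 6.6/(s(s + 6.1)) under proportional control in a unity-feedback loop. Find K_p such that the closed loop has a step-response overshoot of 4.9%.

K_p = 2.94

From %OS = 100·exp(−πζ/√(1−ζ²)) = 4.9%, ζ = −ln(0.049)/√(π²+ln²(0.049)) = 0.6925.
Characteristic equation s² + 6.1s + 6.6K_p = 0 gives ζ = 6.1/(2√(6.6K_p)).
Setting ζ = 0.6925: √(6.6K_p) = 6.1/(2·0.6925) = 4.404, so K_p = 19.4/6.6 = 2.94.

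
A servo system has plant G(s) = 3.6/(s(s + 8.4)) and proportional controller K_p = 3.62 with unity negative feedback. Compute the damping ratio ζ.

With unity feedback the closed-loop characteristic equation is s² + 8.4s + 3.62·3.6 = s² + 8.4s + 13.03 = 0.
So ω_n² = 13.03 ⇒ ω_n = 3.61 rad/s, and ζ = 8.4/(2ω_n) = 1.16.

ζ = 1.16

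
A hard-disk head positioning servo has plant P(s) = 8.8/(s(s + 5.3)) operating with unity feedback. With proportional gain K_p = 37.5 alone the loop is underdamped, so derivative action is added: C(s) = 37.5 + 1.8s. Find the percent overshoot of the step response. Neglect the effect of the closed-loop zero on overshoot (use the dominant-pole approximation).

10.6%

Forward path: (37.5 + 1.8s)·8.8/(s(s+5.3)). The closed-loop characteristic equation is s² + (5.3 + 8.8·1.8)s + 8.8·37.5 = 0.
That is s² + 21.14s + 330 = 0, so ω_n = 18.17 rad/s and ζ = 21.14/(2·18.17) = 0.5819.
%OS = 100·exp(−πζ/√(1−ζ²)) = 10.6%.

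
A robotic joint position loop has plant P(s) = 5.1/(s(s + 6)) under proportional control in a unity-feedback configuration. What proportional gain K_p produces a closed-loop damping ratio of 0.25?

Closed-loop characteristic equation: s² + 6s + K_p·5.1 = 0.
So ω_n = √(5.1K_p) and 2ζω_n = 6, giving ζ = 6/(2√(5.1K_p)).
Setting ζ = 0.25: √(5.1K_p) = 6/(2·0.25) = 12, so K_p = 144/5.1 = 28.2.

K_p = 28.2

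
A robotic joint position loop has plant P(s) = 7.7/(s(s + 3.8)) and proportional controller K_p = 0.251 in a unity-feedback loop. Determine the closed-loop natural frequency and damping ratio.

With unity feedback the closed-loop characteristic equation is s² + 3.8s + 0.251·7.7 = s² + 3.8s + 1.933 = 0.
So ω_n² = 1.933 ⇒ ω_n = 1.39 rad/s, and ζ = 3.8/(2ω_n) = 1.37.

ω_n = 1.39 rad/s, ζ = 1.37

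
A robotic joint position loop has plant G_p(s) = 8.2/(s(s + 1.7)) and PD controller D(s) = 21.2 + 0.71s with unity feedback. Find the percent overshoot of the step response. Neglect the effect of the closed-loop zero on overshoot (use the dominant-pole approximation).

39.3%

Forward path: (21.2 + 0.71s)·8.2/(s(s+1.7)). The closed-loop characteristic equation is s² + (1.7 + 8.2·0.71)s + 8.2·21.2 = 0.
That is s² + 7.522s + 173.8 = 0, so ω_n = 13.18 rad/s and ζ = 7.522/(2·13.18) = 0.2853.
%OS = 100·exp(−πζ/√(1−ζ²)) = 39.3%.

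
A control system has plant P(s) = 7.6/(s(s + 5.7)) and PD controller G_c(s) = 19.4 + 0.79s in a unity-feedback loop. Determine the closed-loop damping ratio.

Forward path: (19.4 + 0.79s)·7.6/(s(s+5.7)). The closed-loop characteristic equation is s² + (5.7 + 7.6·0.79)s + 7.6·19.4 = 0.
That is s² + 11.7s + 147.4 = 0, so ω_n = 12.14 rad/s and ζ = 11.7/(2·12.14) = 0.4819.

ζ = 0.482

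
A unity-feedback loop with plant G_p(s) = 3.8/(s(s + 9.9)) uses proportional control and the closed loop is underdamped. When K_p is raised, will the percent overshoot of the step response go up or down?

increase

ζ = 9.9/(2√(3.8K_p)) decreases as K_p grows; lower damping means more overshoot.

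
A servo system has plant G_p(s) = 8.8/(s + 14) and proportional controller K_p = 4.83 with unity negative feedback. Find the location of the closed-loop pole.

s = -56.5

Closed-loop transfer function: T(s) = K_p·G_p(s)/(1 + K_p·G_p(s)) = 42.5/(s + 14 + 42.5) = 42.5/(s + 56.5).
The closed-loop pole is at s = −56.5.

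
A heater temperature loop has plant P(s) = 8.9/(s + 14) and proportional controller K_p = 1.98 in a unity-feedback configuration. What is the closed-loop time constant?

Closed-loop transfer function: T(s) = K_p·P(s)/(1 + K_p·P(s)) = 17.62/(s + 14 + 17.62) = 17.62/(s + 31.62).
Time constant τ = 1/31.62 = 0.0316 s.

τ = 0.0316 s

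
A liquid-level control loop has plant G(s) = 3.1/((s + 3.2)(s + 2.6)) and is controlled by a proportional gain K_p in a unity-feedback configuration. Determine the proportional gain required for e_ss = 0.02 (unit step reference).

K_p = 132

The loop is type 0, so e_ss(step) = 1/(1 + K_pos) with K_pos = K_p·G(0).
G(0) = 0.3726. Require 1/(1 + K_p·0.3726) = 0.02, so 1 + 0.3726·K_p = 50.
K_p = (50 − 1)/0.3726 = 132.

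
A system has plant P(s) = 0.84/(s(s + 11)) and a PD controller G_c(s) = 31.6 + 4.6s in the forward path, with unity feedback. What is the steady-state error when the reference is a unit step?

0

The open loop G_c(s)P(s) has a pole at the origin (type 1), so the static position error constant is infinite and e_ss = 1/(1+∞) = 0.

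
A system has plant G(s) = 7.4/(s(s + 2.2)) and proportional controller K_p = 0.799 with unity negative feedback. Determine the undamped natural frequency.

ω_n = 2.43 rad/s

With unity feedback the closed-loop characteristic equation is s² + 2.2s + 0.799·7.4 = s² + 2.2s + 5.913 = 0.
Matching s² + 2ζω_n s + ω_n²: ω_n = √5.913 = 2.432 rad/s and 2ζω_n = 2.2, so ζ = 2.2/(2·2.432) = 0.452.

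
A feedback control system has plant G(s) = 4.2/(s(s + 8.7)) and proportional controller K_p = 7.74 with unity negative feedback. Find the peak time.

T_p = 0.852 s

From 1 + K_pG(s) = 0: s² + 8.7s + 32.51 = 0 ⇒ ω_n = 5.702, ζ = 0.7629.
Damped frequency ω_d = ω_n√(1−ζ²) = 3.686 rad/s, so peak time T_p = π/ω_d = 0.852 s.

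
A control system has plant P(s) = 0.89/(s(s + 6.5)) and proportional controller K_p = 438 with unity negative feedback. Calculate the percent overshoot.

The closed-loop denominator s² + 6.5s + 389.8 gives ω_n = √389.8 = 19.74 and ζ = 6.5/(2ω_n) = 0.1646.
%OS = 100·exp(−πζ/√(1−ζ²)) = 100·exp(−π·0.1646/√0.9729) = 59.2%.

59.2%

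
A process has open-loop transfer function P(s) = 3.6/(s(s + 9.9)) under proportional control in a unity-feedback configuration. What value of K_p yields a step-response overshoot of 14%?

K_p = 24.2

From %OS = 100·exp(−πζ/√(1−ζ²)) = 14%, ζ = −ln(0.14)/√(π²+ln²(0.14)) = 0.5305.
Characteristic equation s² + 9.9s + 3.6K_p = 0 gives ζ = 9.9/(2√(3.6K_p)).
Setting ζ = 0.5305: √(3.6K_p) = 9.9/(2·0.5305) = 9.331, so K_p = 87.06/3.6 = 24.2.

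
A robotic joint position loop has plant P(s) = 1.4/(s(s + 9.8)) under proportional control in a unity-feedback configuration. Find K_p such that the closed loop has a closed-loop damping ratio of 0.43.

Closed-loop characteristic equation: s² + 9.8s + K_p·1.4 = 0.
So ω_n = √(1.4K_p) and 2ζω_n = 9.8, giving ζ = 9.8/(2√(1.4K_p)).
Setting ζ = 0.43: √(1.4K_p) = 9.8/(2·0.43) = 11.4, so K_p = 129.9/1.4 = 92.8.

K_p = 92.8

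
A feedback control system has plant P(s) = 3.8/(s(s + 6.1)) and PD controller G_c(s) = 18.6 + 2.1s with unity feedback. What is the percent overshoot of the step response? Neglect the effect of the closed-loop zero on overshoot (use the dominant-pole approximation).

0.813%

Forward path: (18.6 + 2.1s)·3.8/(s(s+6.1)). The closed-loop characteristic equation is s² + (6.1 + 3.8·2.1)s + 3.8·18.6 = 0.
That is s² + 14.08s + 70.68 = 0, so ω_n = 8.407 rad/s and ζ = 14.08/(2·8.407) = 0.8374.
%OS = 100·exp(−πζ/√(1−ζ²)) = 0.813%.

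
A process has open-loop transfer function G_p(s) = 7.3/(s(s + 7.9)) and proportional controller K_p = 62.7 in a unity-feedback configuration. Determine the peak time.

T_p = 0.149 s

The closed-loop denominator s² + 7.9s + 457.7 gives ω_n = √457.7 = 21.39 and ζ = 7.9/(2ω_n) = 0.1846.
Damped frequency ω_d = ω_n√(1−ζ²) = 21.03 rad/s, so peak time T_p = π/ω_d = 0.149 s.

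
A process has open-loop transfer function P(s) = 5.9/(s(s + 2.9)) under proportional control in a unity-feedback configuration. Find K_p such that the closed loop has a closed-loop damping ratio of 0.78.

Closed-loop characteristic equation: s² + 2.9s + K_p·5.9 = 0.
So ω_n = √(5.9K_p) and 2ζω_n = 2.9, giving ζ = 2.9/(2√(5.9K_p)).
Setting ζ = 0.78: √(5.9K_p) = 2.9/(2·0.78) = 1.859, so K_p = 3.456/5.9 = 0.586.

K_p = 0.586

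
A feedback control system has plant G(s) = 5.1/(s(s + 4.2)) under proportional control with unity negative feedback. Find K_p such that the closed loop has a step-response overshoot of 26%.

K_p = 5.57

From %OS = 100·exp(−πζ/√(1−ζ²)) = 26%, ζ = −ln(0.26)/√(π²+ln²(0.26)) = 0.3941.
Characteristic equation s² + 4.2s + 5.1K_p = 0 gives ζ = 4.2/(2√(5.1K_p)).
Setting ζ = 0.3941: √(5.1K_p) = 4.2/(2·0.3941) = 5.329, so K_p = 28.4/5.1 = 5.57.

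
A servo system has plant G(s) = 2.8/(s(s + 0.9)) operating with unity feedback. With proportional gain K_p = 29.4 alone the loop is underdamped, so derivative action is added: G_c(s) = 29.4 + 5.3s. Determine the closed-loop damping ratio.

ζ = 0.867

Forward path: (29.4 + 5.3s)·2.8/(s(s+0.9)). The closed-loop characteristic equation is s² + (0.9 + 2.8·5.3)s + 2.8·29.4 = 0.
That is s² + 15.74s + 82.32 = 0, so ω_n = 9.073 rad/s and ζ = 15.74/(2·9.073) = 0.8674.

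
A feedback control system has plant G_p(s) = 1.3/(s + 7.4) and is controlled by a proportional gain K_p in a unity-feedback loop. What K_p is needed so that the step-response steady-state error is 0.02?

K_p = 279

Steady-state error for a unit step on this type-0 loop is 1/(1 + K_p·G_p(0)).
G_p(0) = 0.1757. Require 1/(1 + K_p·0.1757) = 0.02, so 1 + 0.1757·K_p = 50.
K_p = (50 − 1)/0.1757 = 279.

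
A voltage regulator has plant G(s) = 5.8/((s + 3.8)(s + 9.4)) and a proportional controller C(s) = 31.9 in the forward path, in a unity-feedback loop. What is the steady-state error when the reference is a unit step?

The loop is type 0. Static position error constant K_pos = C(0)·G(0) = 31.9·0.1624 = 5.18.
Steady-state error to a unit step: e_ss = 1/(1+K_pos) = 1/6.18 = 0.162.

0.162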